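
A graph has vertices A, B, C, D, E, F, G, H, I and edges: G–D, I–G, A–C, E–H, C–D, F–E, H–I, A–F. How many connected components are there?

2

B is isolated — a component by itself.
Starting from A we can reach A, C, D, E, F, G, H, I. That is one component of size 8.
Total: 2 components.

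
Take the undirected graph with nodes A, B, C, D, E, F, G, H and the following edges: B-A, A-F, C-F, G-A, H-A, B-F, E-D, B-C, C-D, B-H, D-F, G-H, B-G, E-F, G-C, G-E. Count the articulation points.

0

Removing D, for instance, still leaves 1 component. No single vertex removal increases the component count — the graph has no articulation points.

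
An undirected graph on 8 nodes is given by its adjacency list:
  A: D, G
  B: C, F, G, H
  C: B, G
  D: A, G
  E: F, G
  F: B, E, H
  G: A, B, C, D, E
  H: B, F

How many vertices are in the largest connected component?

Starting from A we can reach A, B, C, D, E, F, G, H. That is one component of size 8.
The largest has 8 vertices.

8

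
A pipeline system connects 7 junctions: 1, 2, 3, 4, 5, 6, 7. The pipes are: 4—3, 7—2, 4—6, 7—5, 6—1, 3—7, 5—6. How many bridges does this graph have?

2

The edges on the cycle 4-3-7-5-6-4 are not bridges since each lies on that cycle.
But removing 6—1 disconnects 6 from 1; removing 7—2 disconnects 7 from 2 — these are bridges.
That makes 2 bridges.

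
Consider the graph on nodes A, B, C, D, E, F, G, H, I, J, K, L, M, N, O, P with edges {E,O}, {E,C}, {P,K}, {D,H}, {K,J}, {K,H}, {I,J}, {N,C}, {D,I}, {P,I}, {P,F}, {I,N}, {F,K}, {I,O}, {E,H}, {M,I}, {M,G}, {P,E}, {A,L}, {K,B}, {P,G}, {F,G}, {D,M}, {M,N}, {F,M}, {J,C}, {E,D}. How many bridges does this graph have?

2

The edges on the cycle E-D-M-I-J-C-E are not bridges since each lies on that cycle.
But removing A - L disconnects A from L; removing B - K disconnects B from K — these are bridges.
That makes 2 bridges.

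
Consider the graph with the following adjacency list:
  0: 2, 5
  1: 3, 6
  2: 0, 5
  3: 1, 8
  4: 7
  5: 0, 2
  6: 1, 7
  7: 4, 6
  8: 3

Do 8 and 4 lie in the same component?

Yes

From 8 we can reach 1, 3, 4, 6, 7, 8, which includes 4.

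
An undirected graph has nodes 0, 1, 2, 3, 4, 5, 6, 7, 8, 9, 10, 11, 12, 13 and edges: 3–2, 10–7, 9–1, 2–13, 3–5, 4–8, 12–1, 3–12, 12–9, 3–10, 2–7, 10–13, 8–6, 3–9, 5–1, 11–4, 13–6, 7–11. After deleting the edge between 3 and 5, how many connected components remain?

3 and 5 are still connected via 3-12-1-5, so the component count stays at 2.

2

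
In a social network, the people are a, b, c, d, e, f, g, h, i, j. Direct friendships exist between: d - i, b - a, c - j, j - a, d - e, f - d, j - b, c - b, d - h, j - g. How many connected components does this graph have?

2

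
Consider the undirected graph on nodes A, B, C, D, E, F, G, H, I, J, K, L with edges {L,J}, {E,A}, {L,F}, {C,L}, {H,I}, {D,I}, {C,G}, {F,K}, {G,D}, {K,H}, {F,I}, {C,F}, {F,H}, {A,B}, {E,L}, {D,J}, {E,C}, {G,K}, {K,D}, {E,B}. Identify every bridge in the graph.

none

The edges on the cycle E-A-B-E are not bridges since each lies on that cycle.
Every edge lies on some cycle, so there are no bridges.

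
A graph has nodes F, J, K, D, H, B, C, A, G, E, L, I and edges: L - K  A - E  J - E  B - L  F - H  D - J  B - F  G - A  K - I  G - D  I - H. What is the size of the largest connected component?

C is isolated — a component by itself.
Starting from A we can reach A, D, E, G, J. That is one component of size 5.
Starting from B we can reach B, F, H, I, K, L. That is one component of size 6.
The largest has 6 vertices.

6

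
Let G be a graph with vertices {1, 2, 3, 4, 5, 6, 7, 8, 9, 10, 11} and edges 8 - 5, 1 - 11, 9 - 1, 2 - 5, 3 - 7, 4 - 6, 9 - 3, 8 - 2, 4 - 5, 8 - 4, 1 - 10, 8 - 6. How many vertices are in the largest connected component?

Starting from 2 we can reach 2, 4, 5, 6, 8. That is one component of size 5.
Starting from 1 we can reach 1, 3, 7, 9, 10, 11. That is one component of size 6.
The largest has 6 vertices.

6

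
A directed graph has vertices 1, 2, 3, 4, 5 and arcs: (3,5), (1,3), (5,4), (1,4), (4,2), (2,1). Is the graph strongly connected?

Yes

From 1 we can reach every vertex (1, 2, 3, 4, 5), and every vertex can reach 1 (1, 2, 3, 4, 5). So the whole graph is one strongly connected component.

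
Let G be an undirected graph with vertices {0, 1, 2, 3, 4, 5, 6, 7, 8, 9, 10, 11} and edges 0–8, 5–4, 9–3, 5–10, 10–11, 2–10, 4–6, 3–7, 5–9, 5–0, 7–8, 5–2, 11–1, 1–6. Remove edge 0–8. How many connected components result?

0 and 8 are still connected via 0-5-9-3-7-8, so the component count stays at 1.

1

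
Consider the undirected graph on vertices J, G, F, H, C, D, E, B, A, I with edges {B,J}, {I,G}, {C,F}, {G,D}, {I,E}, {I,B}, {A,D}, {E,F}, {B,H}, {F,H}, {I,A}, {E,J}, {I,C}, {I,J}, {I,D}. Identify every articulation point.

Removing I increases the component count from 1 to 2, so I is a cut vertex.
By contrast removing D leaves 1 component; it is not a cut vertex. No other vertex is a cut vertex either.

I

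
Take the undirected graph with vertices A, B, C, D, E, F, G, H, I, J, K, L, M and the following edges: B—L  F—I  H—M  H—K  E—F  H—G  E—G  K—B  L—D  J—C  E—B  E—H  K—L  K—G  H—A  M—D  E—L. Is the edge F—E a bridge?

Yes

Removing F—E leaves no path between F and E: the component count goes from 2 to 3. So it is a bridge.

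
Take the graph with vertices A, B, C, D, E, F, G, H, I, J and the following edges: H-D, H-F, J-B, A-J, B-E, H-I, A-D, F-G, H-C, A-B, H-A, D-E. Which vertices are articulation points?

F, H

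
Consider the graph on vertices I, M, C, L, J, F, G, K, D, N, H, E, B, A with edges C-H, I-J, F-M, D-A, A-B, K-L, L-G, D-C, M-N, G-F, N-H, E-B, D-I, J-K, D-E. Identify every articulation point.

D

Removing D increases the component count from 1 to 2, so D is a cut vertex.
By contrast removing M leaves 1 component; it is not a cut vertex. No other vertex is a cut vertex either.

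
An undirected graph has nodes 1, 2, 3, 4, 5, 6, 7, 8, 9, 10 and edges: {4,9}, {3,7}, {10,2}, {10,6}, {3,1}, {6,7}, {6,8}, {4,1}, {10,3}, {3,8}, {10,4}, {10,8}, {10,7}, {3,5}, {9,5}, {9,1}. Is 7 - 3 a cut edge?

After removing 7 - 3, the path 7-10-3 still connects them, so the edge is not a bridge.

No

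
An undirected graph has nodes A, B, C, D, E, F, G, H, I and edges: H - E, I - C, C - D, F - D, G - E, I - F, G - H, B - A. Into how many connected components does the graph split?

Starting from A we can reach A, B. That is one component of size 2.
Starting from E we can reach E, G, H. That is one component of size 3.
Starting from C we can reach C, D, F, I. That is one component of size 4.
Total: 3 components.

3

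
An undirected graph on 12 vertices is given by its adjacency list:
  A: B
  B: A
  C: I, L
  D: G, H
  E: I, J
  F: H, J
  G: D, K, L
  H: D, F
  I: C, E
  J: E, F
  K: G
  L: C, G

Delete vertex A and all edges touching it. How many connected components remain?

2

With A gone, the remaining components are: {B}; {C, D, E, F, G, H, I, J, K, L}.
That is 2 components.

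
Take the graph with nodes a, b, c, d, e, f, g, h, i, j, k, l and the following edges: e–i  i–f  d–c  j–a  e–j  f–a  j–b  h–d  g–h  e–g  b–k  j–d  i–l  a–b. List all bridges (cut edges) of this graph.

The edges on the cycle j-a-b-j are not bridges since each lies on that cycle.
But removing d–c disconnects d from c; removing b–k disconnects b from k; removing i–l disconnects i from l — these are bridges.

b-k, c-d, i-l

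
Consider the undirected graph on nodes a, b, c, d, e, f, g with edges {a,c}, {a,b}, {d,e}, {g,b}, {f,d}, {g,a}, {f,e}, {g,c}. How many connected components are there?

Starting from d we can reach d, e, f. That is one component of size 3.
Starting from a we can reach a, b, c, g. That is one component of size 4.
Total: 2 components.

2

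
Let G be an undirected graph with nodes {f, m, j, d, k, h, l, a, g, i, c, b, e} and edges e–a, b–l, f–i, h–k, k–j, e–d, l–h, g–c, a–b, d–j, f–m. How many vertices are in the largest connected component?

8

Starting from c we can reach c, g. That is one component of size 2.
Starting from f we can reach f, i, m. That is one component of size 3.
Starting from a we can reach a, b, d, e, h, j, k, l. That is one component of size 8.
The largest has 8 vertices.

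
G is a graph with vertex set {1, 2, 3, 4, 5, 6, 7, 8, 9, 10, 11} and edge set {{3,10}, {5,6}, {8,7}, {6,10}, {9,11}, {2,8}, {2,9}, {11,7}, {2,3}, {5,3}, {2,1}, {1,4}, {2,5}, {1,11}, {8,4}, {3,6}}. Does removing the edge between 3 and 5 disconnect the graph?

No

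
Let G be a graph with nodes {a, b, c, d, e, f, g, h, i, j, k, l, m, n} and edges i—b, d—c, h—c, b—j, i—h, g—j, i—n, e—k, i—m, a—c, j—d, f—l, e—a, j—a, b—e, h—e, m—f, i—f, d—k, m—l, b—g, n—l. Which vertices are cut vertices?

i

Removing i increases the component count from 1 to 2, so i is a cut vertex.
By contrast removing m leaves 1 component; it is not a cut vertex. No other vertex is a cut vertex either.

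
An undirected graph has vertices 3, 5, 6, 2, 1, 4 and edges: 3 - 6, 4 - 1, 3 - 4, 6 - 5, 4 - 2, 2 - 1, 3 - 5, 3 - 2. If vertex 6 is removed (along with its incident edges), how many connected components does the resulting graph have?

With 6 gone, the remaining components are: {1, 2, 3, 4, 5}.
That is 1 component.

1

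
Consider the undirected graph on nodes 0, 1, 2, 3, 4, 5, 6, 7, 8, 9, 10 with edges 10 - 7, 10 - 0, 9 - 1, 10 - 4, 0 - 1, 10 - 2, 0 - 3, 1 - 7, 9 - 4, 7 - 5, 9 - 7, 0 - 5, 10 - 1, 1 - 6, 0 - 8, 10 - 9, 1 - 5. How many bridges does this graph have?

4

The edges on the cycle 10-9-4-10 are not bridges since each lies on that cycle.
But removing 10 - 2 disconnects 10 from 2; removing 0 - 8 disconnects 0 from 8; removing 0 - 3 disconnects 0 from 3; removing 6 - 1 disconnects 6 from 1 — these are bridges.
That makes 4 bridges.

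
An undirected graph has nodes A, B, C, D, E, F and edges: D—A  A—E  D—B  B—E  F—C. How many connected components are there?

2

Starting from C we can reach C, F. That is one component of size 2.
Starting from A we can reach A, B, D, E. That is one component of size 4.
Total: 2 components.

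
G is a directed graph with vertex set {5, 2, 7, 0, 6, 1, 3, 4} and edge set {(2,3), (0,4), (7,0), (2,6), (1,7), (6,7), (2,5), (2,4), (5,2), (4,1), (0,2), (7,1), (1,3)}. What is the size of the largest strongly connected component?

{0, 1, 2, 4, 5, 6, 7} are all mutually reachable — one SCC of size 7.
{3} is an SCC by itself.
The largest has 7 vertices.

7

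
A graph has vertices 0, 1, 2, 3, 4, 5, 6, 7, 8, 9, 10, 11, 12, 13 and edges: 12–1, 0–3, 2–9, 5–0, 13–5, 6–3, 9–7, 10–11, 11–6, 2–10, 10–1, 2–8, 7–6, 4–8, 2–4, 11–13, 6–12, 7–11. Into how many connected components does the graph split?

Starting from 0 we can reach 0, 1, 2, 3, 4, 5, 6, 7, 8, 9, 10, 11, 12, 13. That is one component of size 14.
Total: 1 component.

1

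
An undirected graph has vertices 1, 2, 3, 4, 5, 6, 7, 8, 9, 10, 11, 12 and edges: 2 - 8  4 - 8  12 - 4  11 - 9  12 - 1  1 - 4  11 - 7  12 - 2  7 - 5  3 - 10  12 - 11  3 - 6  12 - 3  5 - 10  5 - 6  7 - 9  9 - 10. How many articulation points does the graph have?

1

Removing 12 increases the component count from 1 to 2, so 12 is a cut vertex.
By contrast removing 7 leaves 1 component; it is not a cut vertex. No other vertex is a cut vertex either.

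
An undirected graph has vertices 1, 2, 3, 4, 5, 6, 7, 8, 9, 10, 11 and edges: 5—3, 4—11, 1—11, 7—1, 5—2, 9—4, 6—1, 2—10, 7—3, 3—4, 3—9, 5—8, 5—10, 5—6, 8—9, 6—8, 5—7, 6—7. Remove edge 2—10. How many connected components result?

2 and 10 are still connected via 2-5-10, so the component count stays at 1.

1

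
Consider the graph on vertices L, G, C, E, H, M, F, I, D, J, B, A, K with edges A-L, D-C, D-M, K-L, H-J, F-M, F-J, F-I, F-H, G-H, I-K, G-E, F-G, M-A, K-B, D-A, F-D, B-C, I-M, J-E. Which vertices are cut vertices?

F

Removing F increases the component count from 1 to 2, so F is a cut vertex.
By contrast removing D leaves 1 component; it is not a cut vertex. No other vertex is a cut vertex either.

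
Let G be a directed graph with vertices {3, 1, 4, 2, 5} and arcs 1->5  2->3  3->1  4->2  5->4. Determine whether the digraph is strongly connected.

From 3 we can reach every vertex (1, 2, 3, 4, 5), and every vertex can reach 3 (1, 2, 3, 4, 5). So the whole graph is one strongly connected component.

Yes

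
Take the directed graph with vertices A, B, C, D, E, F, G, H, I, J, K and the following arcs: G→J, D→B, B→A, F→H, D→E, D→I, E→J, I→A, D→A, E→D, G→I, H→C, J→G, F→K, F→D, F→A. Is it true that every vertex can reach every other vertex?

There is no directed path from G to E, so the graph is not strongly connected.

No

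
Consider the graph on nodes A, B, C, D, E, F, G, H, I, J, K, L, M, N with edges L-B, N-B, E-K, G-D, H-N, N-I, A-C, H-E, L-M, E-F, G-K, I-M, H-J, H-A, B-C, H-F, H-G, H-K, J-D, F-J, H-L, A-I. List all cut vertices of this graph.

H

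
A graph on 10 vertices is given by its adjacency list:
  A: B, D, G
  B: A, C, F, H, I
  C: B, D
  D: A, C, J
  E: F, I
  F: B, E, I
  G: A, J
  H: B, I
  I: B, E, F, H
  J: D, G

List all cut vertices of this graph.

B

Removing B increases the component count from 1 to 2, so B is a cut vertex.
By contrast removing A leaves 1 component; it is not a cut vertex. No other vertex is a cut vertex either.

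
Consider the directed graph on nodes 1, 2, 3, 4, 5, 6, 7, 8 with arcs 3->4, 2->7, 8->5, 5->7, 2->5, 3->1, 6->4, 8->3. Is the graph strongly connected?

There is no directed path from 1 to 8, so the graph is not strongly connected.

No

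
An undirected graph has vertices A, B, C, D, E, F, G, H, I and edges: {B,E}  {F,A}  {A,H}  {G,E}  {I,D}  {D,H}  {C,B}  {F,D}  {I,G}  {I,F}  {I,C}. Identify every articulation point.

I

Removing I increases the component count from 1 to 2, so I is a cut vertex.
By contrast removing B leaves 1 component; it is not a cut vertex. No other vertex is a cut vertex either.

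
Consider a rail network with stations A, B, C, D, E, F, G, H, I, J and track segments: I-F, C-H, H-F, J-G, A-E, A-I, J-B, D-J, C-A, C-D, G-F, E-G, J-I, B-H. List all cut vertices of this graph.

Removing J, for instance, still leaves 1 component. No single vertex removal increases the component count — the graph has no articulation points.

none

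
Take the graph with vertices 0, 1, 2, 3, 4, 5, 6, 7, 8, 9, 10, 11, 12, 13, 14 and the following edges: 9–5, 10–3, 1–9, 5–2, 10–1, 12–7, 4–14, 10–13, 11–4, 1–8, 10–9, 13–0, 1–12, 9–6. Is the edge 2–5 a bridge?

Yes

Removing 2–5 leaves no path between 2 and 5: the component count goes from 2 to 3. So it is a bridge.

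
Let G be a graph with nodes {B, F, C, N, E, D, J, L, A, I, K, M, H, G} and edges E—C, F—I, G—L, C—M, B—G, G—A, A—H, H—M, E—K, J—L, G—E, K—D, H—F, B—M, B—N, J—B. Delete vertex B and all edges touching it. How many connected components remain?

With B gone, the remaining components are: {N}; {A, C, D, E, F, G, H, I, J, K, L, M}.
That is 2 components.

2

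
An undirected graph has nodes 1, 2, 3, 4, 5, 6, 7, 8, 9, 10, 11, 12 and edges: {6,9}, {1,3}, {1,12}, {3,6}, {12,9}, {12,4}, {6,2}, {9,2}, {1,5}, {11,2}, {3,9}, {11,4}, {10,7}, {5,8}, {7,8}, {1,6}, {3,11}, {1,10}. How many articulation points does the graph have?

Removing 1 increases the component count from 1 to 2, so 1 is a cut vertex.
By contrast removing 8 leaves 1 component; it is not a cut vertex. No other vertex is a cut vertex either.

1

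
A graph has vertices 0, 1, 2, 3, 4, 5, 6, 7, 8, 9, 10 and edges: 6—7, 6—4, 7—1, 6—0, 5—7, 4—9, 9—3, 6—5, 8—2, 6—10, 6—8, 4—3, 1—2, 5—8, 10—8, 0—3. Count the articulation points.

1

Removing 6 increases the component count from 1 to 2, so 6 is a cut vertex.
By contrast removing 2 leaves 1 component; it is not a cut vertex. No other vertex is a cut vertex either.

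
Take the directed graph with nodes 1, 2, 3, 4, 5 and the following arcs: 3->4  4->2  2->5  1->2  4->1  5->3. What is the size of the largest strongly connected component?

5

{1, 2, 3, 4, 5} are all mutually reachable — one SCC of size 5.
The largest has 5 vertices.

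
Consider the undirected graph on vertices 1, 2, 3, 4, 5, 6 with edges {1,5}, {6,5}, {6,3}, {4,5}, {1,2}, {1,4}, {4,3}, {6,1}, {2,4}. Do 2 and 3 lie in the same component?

From 2 we can reach 1, 2, 3, 4, 5, 6, which includes 3.

Yes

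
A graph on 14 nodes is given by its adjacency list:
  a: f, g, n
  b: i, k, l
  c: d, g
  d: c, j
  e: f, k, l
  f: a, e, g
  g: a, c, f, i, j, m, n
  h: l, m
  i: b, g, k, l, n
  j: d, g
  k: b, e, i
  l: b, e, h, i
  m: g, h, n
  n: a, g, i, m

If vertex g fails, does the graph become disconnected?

Deleting g raises the number of components from 1 to 2, so g is a cut vertex.

Yes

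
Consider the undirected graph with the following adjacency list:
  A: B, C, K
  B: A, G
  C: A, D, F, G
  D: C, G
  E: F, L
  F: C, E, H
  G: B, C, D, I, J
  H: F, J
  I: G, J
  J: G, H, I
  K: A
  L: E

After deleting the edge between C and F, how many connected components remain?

1

C and F are still connected via C-G-J-H-F, so the component count stays at 1.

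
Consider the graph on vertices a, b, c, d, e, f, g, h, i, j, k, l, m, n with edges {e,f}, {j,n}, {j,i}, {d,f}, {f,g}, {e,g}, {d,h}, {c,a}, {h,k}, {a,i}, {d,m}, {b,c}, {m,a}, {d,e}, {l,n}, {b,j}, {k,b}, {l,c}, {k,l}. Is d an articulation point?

Deleting d raises the number of components from 1 to 2, so d is a cut vertex.

Yes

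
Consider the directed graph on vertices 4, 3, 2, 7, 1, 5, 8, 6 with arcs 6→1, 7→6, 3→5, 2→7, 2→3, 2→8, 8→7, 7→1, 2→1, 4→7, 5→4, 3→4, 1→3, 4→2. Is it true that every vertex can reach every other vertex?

Yes

From 8 we can reach every vertex (1, 2, 3, 4, 5, 6, 7, 8), and every vertex can reach 8 (1, 2, 3, 4, 5, 6, 7, 8). So the whole graph is one strongly connected component.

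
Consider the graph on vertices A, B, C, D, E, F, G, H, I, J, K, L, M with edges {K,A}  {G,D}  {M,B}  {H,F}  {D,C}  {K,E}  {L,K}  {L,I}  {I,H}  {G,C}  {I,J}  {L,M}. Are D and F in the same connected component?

No

The component containing D is {C, D, G}, and F is not in it.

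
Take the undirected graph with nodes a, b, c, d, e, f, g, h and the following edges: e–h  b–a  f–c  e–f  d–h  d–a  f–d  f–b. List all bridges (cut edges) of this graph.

The edges on the cycle f-b-a-d-f are not bridges since each lies on that cycle.
But removing f–c disconnects f from c — this is a bridge.

c-f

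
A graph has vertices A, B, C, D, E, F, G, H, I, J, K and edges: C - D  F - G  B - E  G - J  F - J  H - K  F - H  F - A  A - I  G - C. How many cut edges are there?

7

The edges on the cycle F-G-J-F are not bridges since each lies on that cycle.
But removing G - C disconnects G from C; removing B - E disconnects B from E; removing F - H disconnects F from H; removing H - K disconnects H from K — these are bridges.
In total 7 edges are bridges.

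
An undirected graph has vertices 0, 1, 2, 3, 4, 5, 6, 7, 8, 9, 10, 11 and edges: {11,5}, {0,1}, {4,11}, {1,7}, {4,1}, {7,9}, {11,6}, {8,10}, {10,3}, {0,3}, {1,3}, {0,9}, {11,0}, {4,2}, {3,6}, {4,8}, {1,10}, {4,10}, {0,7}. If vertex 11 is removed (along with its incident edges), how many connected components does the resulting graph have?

With 11 gone, the remaining components are: {5}; {0, 1, 2, 3, 4, 6, 7, 8, 9, 10}.
That is 2 components.

2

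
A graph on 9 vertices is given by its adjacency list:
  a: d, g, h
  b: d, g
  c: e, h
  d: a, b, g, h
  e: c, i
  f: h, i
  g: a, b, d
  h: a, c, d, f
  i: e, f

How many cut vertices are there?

Removing h increases the component count from 1 to 2, so h is a cut vertex.
By contrast removing a leaves 1 component; it is not a cut vertex. No other vertex is a cut vertex either.

1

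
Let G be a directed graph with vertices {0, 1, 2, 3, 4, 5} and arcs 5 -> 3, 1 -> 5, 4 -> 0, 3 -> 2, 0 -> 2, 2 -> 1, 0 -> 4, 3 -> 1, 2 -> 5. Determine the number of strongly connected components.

{1, 2, 3, 5} are all mutually reachable — one SCC of size 4.
{0, 4} are all mutually reachable — one SCC of size 2.
That gives 2 strongly connected components.

2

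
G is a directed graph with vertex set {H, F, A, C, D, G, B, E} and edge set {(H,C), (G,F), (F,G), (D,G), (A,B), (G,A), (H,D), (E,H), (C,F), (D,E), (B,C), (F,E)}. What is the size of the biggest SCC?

8

{A, B, C, D, E, F, G, H} are all mutually reachable — one SCC of size 8.
The largest has 8 vertices.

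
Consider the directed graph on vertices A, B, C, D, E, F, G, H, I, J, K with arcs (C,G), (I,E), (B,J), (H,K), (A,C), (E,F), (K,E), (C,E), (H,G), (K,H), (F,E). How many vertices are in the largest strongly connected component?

2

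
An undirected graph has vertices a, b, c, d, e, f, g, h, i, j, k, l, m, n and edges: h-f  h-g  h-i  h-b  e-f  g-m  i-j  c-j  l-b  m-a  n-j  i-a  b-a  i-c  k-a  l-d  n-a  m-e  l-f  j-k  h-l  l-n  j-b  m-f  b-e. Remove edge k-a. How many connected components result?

1

k and a are still connected via k-j-n-a, so the component count stays at 1.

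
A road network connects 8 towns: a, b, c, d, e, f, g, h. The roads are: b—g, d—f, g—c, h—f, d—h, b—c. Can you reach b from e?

The component containing e is {e}, and b is not in it.

No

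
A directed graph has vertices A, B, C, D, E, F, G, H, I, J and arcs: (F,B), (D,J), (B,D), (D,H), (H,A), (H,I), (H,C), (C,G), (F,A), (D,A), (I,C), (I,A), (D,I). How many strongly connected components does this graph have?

10

{D} is an SCC by itself.
{G} is an SCC by itself.
{J} is an SCC by itself.
{F} is an SCC by itself.
{A} is an SCC by itself.
(and 5 more singleton SCCs)
That gives 10 strongly connected components.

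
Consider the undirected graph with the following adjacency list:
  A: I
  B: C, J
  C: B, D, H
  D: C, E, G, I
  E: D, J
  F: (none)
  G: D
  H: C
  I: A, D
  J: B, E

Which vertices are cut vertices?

C, D, I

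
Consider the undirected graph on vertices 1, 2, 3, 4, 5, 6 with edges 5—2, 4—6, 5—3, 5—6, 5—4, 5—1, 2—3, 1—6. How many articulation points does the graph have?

1

Removing 5 increases the component count from 1 to 2, so 5 is a cut vertex.
By contrast removing 4 leaves 1 component; it is not a cut vertex. No other vertex is a cut vertex either.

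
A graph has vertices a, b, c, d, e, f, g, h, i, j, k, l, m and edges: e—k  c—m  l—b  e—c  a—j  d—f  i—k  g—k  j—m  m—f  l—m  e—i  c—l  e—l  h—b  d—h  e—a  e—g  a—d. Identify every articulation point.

Removing e increases the component count from 1 to 2, so e is a cut vertex.
By contrast removing g leaves 1 component; it is not a cut vertex. No other vertex is a cut vertex either.

e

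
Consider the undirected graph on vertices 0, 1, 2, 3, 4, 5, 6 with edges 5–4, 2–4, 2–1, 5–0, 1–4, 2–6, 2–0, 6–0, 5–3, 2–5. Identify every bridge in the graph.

The edges on the cycle 2-1-4-5-2 are not bridges since each lies on that cycle.
But removing 5–3 disconnects 5 from 3 — this is a bridge.

3-5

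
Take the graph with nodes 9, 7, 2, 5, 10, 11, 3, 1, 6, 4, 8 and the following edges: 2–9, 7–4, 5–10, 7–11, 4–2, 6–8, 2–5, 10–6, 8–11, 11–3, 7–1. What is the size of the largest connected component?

11

Starting from 1 we can reach 1, 2, 3, 4, 5, 6, 7, 8, 9, 10, 11. That is one component of size 11.
The largest has 11 vertices.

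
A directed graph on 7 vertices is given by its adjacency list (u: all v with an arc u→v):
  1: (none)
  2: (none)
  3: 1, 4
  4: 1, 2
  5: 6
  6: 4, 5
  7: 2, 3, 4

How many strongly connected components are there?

{5, 6} are all mutually reachable — one SCC of size 2.
{3} is an SCC by itself.
{4} is an SCC by itself.
{2} is an SCC by itself.
{7} is an SCC by itself.
(and 1 more singleton SCC)
That gives 6 strongly connected components.

6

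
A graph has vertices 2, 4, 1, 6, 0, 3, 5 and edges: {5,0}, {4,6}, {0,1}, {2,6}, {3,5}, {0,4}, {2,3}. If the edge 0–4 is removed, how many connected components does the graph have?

1

0 and 4 are still connected via 0-5-3-2-6-4, so the component count stays at 1.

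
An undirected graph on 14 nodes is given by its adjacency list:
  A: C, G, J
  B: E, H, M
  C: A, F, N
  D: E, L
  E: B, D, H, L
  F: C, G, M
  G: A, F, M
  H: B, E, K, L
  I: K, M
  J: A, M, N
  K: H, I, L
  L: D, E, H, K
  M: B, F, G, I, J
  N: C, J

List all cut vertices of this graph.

Removing M increases the component count from 1 to 2, so M is a cut vertex.
By contrast removing I leaves 1 component; it is not a cut vertex. No other vertex is a cut vertex either.

M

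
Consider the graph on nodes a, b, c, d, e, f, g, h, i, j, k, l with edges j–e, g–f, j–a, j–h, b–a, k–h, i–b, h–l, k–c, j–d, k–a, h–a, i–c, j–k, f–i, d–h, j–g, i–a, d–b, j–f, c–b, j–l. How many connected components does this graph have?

1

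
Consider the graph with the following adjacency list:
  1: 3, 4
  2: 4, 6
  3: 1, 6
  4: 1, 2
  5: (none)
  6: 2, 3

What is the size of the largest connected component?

5

5 is isolated — a component by itself.
Starting from 1 we can reach 1, 2, 3, 4, 6. That is one component of size 5.
The largest has 5 vertices.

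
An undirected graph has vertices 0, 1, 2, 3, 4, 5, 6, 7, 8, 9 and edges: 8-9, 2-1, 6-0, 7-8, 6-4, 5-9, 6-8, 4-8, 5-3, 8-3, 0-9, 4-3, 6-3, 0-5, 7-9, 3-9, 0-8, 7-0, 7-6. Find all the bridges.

The edges on the cycle 7-6-4-8-0-7 are not bridges since each lies on that cycle.
But removing 2-1 disconnects 2 from 1 — this is a bridge.

1-2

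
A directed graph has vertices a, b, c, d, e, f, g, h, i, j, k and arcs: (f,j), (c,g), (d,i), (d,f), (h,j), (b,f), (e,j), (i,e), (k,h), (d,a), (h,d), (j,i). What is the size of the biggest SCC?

3

{e, i, j} are all mutually reachable — one SCC of size 3.
{c} is an SCC by itself.
{b} is an SCC by itself.
{d} is an SCC by itself.
{a} is an SCC by itself.
(and 4 more singleton SCCs)
The largest has 3 vertices.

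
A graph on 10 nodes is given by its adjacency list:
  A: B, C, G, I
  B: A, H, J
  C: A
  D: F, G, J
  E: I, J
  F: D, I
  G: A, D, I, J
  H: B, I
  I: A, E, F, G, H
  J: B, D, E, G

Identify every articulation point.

Removing A increases the component count from 1 to 2, so A is a cut vertex.
By contrast removing G leaves 1 component; it is not a cut vertex. No other vertex is a cut vertex either.

A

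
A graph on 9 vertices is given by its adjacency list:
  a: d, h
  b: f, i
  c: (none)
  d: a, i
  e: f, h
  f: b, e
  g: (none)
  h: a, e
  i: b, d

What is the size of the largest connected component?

c is isolated — a component by itself.
g is isolated — a component by itself.
Starting from a we can reach a, b, d, e, f, h, i. That is one component of size 7.
The largest has 7 vertices.

7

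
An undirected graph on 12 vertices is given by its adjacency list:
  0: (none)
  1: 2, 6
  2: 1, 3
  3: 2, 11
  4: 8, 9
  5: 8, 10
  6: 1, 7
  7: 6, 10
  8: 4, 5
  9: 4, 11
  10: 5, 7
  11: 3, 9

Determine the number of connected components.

2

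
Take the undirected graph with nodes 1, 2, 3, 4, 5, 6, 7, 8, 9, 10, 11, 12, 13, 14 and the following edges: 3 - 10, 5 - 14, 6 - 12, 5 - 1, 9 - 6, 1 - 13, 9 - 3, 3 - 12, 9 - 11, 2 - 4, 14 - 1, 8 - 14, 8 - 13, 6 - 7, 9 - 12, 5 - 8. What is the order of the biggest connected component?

7

Starting from 2 we can reach 2, 4. That is one component of size 2.
Starting from 1 we can reach 1, 5, 8, 13, 14. That is one component of size 5.
Starting from 3 we can reach 3, 6, 7, 9, 10, 11, 12. That is one component of size 7.
The largest has 7 vertices.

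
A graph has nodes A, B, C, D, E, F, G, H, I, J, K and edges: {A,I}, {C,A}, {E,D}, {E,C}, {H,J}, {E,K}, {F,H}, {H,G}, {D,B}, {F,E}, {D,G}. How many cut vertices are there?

Removing A increases the component count from 1 to 2, so A is a cut vertex.
Removing C increases the component count from 1 to 2, so C is a cut vertex.
Removing D increases the component count from 1 to 2, so D is a cut vertex.
Likewise E, H are cut vertices.
By contrast removing J leaves 1 component; it is not a cut vertex. No other vertex is a cut vertex either.

5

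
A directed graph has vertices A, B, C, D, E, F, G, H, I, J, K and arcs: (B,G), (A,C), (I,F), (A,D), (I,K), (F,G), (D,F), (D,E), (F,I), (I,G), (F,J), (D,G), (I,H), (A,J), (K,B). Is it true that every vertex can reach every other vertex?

No

There is no directed path from D to A, so the graph is not strongly connected.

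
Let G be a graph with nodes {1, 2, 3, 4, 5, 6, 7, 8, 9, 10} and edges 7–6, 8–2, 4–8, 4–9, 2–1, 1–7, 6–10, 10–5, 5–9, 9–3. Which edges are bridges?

The edges on the cycle 4-8-2-1-7-6-10-5-9-4 are not bridges since each lies on that cycle.
But removing 9–3 disconnects 9 from 3 — this is a bridge.

3-9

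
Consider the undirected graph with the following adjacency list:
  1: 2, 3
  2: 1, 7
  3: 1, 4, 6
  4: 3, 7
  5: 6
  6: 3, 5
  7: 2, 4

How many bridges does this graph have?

The edges on the cycle 2-1-3-4-7-2 are not bridges since each lies on that cycle.
But removing 6-5 disconnects 6 from 5; removing 3-6 disconnects 3 from 6 — these are bridges.
That makes 2 bridges.

2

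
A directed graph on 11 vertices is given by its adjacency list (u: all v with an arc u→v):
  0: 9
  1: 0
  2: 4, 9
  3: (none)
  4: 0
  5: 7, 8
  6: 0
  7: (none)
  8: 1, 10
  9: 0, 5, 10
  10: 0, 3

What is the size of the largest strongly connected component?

6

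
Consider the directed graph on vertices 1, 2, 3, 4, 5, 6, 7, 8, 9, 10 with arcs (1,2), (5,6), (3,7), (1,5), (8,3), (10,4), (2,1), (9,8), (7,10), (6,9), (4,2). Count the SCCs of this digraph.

1

{1, 2, 3, 4, 5, 6, 7, 8, 9, 10} are all mutually reachable — one SCC of size 10.
That gives 1 strongly connected component.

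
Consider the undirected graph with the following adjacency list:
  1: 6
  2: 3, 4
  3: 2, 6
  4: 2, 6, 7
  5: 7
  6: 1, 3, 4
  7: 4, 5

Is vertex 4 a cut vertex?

Yes

Deleting 4 raises the number of components from 1 to 2, so 4 is a cut vertex.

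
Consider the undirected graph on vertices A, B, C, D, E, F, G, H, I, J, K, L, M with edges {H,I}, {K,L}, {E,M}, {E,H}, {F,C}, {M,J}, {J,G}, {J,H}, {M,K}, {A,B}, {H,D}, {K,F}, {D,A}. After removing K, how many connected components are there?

With K gone, the remaining components are: {L}; {C, F}; {A, B, D, E, G, H, I, J, M}.
That is 3 components.

3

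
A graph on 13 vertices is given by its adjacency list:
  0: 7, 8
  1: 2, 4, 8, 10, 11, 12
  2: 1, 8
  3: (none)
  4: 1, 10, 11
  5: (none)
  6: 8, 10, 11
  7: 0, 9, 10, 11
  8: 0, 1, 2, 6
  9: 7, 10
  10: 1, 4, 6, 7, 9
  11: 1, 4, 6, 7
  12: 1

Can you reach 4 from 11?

From 11 we can reach 0, 1, 2, 4, 6, 7, 8, 9, 10, 11, 12, which includes 4.

Yes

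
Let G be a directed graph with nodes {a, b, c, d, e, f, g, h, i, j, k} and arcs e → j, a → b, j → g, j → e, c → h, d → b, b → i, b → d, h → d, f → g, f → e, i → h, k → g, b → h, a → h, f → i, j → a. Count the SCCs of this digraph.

7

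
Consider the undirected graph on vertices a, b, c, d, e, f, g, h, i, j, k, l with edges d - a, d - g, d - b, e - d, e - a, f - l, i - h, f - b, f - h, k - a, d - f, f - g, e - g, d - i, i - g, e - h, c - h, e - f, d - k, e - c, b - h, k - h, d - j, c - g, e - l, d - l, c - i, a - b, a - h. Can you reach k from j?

Yes

From j we can reach a, b, c, d, e, f, g, h, i, j, k, l, which includes k.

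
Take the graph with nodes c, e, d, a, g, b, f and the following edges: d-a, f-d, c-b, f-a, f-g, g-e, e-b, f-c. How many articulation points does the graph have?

1

Removing f increases the component count from 1 to 2, so f is a cut vertex.
By contrast removing c leaves 1 component; it is not a cut vertex. No other vertex is a cut vertex either.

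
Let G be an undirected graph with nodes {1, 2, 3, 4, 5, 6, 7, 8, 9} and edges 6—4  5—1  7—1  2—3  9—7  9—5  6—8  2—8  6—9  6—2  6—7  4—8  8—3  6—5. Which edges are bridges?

none

The edges on the cycle 6-4-8-6 are not bridges since each lies on that cycle.
Every edge lies on some cycle, so there are no bridges.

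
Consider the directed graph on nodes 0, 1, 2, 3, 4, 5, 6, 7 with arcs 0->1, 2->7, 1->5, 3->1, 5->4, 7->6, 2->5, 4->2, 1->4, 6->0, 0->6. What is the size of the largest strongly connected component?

7

{0, 1, 2, 4, 5, 6, 7} are all mutually reachable — one SCC of size 7.
{3} is an SCC by itself.
The largest has 7 vertices.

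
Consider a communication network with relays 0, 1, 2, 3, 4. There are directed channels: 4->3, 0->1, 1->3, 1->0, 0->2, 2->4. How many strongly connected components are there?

{0, 1} are all mutually reachable — one SCC of size 2.
{4} is an SCC by itself.
{2} is an SCC by itself.
{3} is an SCC by itself.
That gives 4 strongly connected components.

4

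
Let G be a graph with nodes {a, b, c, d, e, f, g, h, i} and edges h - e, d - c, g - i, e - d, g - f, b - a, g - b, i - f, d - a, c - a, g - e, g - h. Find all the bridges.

none

The edges on the cycle g-i-f-g are not bridges since each lies on that cycle.
Every edge lies on some cycle, so there are no bridges.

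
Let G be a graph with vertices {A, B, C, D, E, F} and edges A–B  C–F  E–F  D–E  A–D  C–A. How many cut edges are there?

The edges on the cycle C-A-D-E-F-C are not bridges since each lies on that cycle.
But removing A–B disconnects A from B — this is a bridge.

1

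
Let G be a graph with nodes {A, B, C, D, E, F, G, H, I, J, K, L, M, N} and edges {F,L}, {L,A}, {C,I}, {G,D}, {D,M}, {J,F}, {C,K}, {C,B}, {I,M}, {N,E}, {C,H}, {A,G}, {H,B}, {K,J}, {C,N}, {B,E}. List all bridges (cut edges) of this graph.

none

The edges on the cycle C-H-B-C are not bridges since each lies on that cycle.
Every edge lies on some cycle, so there are no bridges.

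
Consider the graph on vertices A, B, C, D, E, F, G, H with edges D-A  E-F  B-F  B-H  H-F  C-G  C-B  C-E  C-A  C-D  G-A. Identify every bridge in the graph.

The edges on the cycle C-G-A-C are not bridges since each lies on that cycle.
Every edge lies on some cycle, so there are no bridges.

none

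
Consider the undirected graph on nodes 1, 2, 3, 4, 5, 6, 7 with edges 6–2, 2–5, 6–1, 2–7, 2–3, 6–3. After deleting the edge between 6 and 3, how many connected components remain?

2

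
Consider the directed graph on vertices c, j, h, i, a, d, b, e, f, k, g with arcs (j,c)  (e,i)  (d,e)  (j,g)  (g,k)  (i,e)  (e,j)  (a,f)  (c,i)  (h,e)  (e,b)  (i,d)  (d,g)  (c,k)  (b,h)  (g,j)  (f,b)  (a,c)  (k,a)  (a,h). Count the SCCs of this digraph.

{a, b, c, d, e, f, g, h, i, j, k} are all mutually reachable — one SCC of size 11.
That gives 1 strongly connected component.

1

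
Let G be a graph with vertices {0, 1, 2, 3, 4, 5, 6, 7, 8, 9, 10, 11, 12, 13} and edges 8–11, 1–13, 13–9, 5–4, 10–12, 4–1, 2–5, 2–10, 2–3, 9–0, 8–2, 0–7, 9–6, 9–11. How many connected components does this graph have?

Starting from 0 we can reach 0, 1, 2, 3, 4, 5, 6, 7, 8, 9, 10, 11, 12, 13. That is one component of size 14.
Total: 1 component.

1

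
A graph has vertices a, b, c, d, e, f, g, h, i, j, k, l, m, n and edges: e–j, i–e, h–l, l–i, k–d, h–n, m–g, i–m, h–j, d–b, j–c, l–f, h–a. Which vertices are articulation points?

Removing d increases the component count from 2 to 3, so d is a cut vertex.
Removing h increases the component count from 2 to 4, so h is a cut vertex.
Removing i increases the component count from 2 to 3, so i is a cut vertex.
Likewise j, l, m are cut vertices.
By contrast removing k leaves 2 components; it is not a cut vertex. No other vertex is a cut vertex either.

d, h, i, j, l, m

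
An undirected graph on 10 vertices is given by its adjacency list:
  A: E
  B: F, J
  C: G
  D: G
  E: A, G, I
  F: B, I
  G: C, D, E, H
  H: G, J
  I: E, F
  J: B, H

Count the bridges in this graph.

The edges on the cycle F-I-E-G-H-J-B-F are not bridges since each lies on that cycle.
But removing A-E disconnects A from E; removing D-G disconnects D from G; removing G-C disconnects G from C — these are bridges.
That makes 3 bridges.

3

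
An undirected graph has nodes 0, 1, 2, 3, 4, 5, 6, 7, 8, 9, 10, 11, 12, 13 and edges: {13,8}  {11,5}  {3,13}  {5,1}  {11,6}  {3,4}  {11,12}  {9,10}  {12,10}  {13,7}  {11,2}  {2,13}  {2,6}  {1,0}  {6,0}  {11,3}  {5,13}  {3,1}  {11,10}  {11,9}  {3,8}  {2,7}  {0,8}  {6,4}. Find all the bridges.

none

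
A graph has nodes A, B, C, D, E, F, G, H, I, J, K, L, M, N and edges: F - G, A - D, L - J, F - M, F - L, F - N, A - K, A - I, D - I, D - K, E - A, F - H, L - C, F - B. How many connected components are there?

Starting from A we can reach A, D, E, I, K. That is one component of size 5.
Starting from B we can reach B, C, F, G, H, J, L, M, N. That is one component of size 9.
Total: 2 components.

2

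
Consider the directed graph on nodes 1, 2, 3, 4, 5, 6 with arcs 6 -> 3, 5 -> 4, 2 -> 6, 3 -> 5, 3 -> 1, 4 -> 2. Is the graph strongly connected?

No

There is no directed path from 1 to 3, so the graph is not strongly connected.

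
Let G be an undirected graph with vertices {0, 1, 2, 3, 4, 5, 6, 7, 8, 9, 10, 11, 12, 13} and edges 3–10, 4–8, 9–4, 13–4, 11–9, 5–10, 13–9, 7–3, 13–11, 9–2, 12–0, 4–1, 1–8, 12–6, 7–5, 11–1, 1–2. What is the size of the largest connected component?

7

Starting from 0 we can reach 0, 6, 12. That is one component of size 3.
Starting from 3 we can reach 3, 5, 7, 10. That is one component of size 4.
Starting from 1 we can reach 1, 2, 4, 8, 9, 11, 13. That is one component of size 7.
The largest has 7 vertices.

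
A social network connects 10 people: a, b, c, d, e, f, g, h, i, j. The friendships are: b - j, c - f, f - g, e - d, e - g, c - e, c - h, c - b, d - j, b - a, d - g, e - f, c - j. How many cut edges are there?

2

The edges on the cycle c-b-j-d-e-c are not bridges since each lies on that cycle.
But removing c - h disconnects c from h; removing b - a disconnects b from a — these are bridges.
That makes 2 bridges.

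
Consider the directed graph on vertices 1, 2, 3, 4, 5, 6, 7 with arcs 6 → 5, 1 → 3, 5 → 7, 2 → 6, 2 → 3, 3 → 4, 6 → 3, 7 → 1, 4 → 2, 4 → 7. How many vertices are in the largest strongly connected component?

{1, 2, 3, 4, 5, 6, 7} are all mutually reachable — one SCC of size 7.
The largest has 7 vertices.

7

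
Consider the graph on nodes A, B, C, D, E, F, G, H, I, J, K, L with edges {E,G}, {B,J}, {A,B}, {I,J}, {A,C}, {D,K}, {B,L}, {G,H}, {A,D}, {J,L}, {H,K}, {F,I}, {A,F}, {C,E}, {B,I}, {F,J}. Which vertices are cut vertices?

A

Removing A increases the component count from 1 to 2, so A is a cut vertex.
By contrast removing I leaves 1 component; it is not a cut vertex. No other vertex is a cut vertex either.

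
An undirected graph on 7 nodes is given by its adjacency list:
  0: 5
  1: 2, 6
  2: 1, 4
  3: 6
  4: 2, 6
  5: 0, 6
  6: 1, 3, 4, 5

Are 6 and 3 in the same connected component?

Yes

From 6 we can reach 0, 1, 2, 3, 4, 5, 6, which includes 3.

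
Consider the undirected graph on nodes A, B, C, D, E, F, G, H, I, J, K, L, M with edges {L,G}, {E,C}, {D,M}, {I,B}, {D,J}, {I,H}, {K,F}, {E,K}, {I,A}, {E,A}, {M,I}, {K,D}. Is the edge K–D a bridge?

No

After removing K–D, the path K-E-A-I-M-D still connects them, so the edge is not a bridge.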